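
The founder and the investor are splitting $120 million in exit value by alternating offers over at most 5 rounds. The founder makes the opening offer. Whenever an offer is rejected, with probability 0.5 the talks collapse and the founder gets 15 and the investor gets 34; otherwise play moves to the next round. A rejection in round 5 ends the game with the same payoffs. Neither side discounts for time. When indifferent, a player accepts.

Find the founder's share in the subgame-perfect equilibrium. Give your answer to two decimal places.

63.81

Round 5 (the founder proposes): the investor gets 34 if talks fail, so the founder offers 34 and keeps 86.
Round 4 (the investor proposes): rejecting gives the founder an expected 0.5 × 86 + 0.5 × 15 = 50.5; the investor offers that and keeps 69.5.
Round 3 (the founder proposes): rejecting gives the investor an expected 0.5 × 69.5 + 0.5 × 34 = 51.75. The founder offers 51.75 and keeps 120 − 51.75 = 68.25.
Round 2 (the investor proposes): rejecting gives the founder an expected 0.5 × 68.25 + 0.5 × 15 = 41.625. The investor offers 41.625 and keeps 120 − 41.625 = 78.375.
Round 1 (the founder proposes): rejecting gives the investor an expected 0.5 × 78.375 + 0.5 × 34 = 56.1875; the founder offers that and keeps 63.8125.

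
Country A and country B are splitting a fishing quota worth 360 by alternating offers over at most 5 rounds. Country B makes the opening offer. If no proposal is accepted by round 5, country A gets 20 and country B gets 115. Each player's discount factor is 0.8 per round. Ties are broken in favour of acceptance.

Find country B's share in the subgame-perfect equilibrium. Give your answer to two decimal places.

Round 5 (country B proposes): country A gets 20 if talks fail, so country B offers 20 and keeps 340.
Round 4 (country A proposes): country B can get 340 next round, worth 0.8 × 340 = 272 now, so country A offers 272, keeping 88.
Round 3 (country B proposes): country A can get 88 next round, worth 0.8 × 88 = 70.4 now, so country B offers 70.4, keeping 289.6.
Round 2 (country A proposes): country B can get 289.6 next round, worth 0.8 × 289.6 = 231.68 now, so country A offers 231.68, keeping 128.32.
Round 1 (country B proposes): country A can get 128.32 next round, worth 0.8 × 128.32 = 102.656 now; country B offers that and keeps 257.344.

257.34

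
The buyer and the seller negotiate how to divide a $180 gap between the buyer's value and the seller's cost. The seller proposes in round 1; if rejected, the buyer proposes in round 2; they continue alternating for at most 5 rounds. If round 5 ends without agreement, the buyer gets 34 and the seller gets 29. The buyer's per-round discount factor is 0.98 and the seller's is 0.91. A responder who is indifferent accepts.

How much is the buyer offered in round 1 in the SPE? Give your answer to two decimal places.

By backward induction:
Round 5 (the seller proposes): the buyer gets 34 if talks fail, so the seller offers 34 and keeps 146.
Round 4 (the buyer proposes): the seller can get 146 next round, worth 0.91 × 146 = 132.86 now. The buyer offers 132.86 and keeps 180 − 132.86 = 47.14.
Round 3 (the seller proposes): the buyer can get 47.14 next round, worth 0.98 × 47.14 = 46.1972 now. The seller offers 46.1972 and keeps 180 − 46.1972 = 133.8028.
Round 2 (the buyer proposes): the seller can get 133.8028 next round, worth 0.91 × 133.8028 = 121.760548 now; the buyer offers that and keeps 58.239452.
Round 1 (the seller proposes): the buyer can get 58.239452 next round, worth 0.98 × 58.239452 = 57.07466296 now, so the seller offers 57.07466296, keeping 122.92533704.

57.07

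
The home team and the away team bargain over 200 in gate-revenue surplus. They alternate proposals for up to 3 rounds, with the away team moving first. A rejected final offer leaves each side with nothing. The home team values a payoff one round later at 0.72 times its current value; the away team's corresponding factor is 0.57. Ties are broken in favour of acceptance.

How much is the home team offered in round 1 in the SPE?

Solve by backward induction from round 3.
Round 3 (the away team proposes): rejection yields 0 for the home team; the away team offers 0 and keeps 200.
Round 2 (the home team proposes): the away team can get 200 next round, worth 0.57 × 200 = 114 now; the home team offers that and keeps 86.
Round 1 (the away team proposes): the home team can get 86 next round, worth 0.72 × 86 = 61.92 now; the away team offers that and keeps 138.08.

61.92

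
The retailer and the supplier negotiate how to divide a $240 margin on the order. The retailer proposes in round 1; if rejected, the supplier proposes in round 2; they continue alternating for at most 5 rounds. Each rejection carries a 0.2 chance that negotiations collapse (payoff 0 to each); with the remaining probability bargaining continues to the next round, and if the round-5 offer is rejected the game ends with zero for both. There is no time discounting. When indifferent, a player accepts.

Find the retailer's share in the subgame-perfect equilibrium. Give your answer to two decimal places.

Round 5 (the retailer proposes): rejection yields 0 for the supplier; the retailer offers 0 and keeps 240.
Round 4 (the supplier proposes): rejecting gives the retailer an expected 0.8 × 240 = 192. The supplier offers 192 and keeps 240 − 192 = 48.
Round 3 (the retailer proposes): rejecting gives the supplier an expected 0.8 × 48 = 38.4, so the retailer offers 38.4, keeping 201.6.
Round 2 (the supplier proposes): rejecting gives the retailer an expected 0.8 × 201.6 = 161.28. The supplier offers 161.28 and keeps 240 − 161.28 = 78.72.
Round 1 (the retailer proposes): rejecting gives the supplier an expected 0.8 × 78.72 = 62.976; the retailer offers that and keeps 177.024.

177.02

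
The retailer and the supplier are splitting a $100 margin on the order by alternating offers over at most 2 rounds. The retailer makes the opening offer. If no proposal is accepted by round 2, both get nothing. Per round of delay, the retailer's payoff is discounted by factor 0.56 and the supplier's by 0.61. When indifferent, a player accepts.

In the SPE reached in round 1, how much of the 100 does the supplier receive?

By backward induction:
Round 2 (the supplier proposes): rejection yields 0 for the retailer; the supplier offers 0 and keeps 100.
Round 1 (the retailer proposes): the supplier can get 100 next round, worth 0.61 × 100 = 61 now, so the retailer offers 61, keeping 39.

61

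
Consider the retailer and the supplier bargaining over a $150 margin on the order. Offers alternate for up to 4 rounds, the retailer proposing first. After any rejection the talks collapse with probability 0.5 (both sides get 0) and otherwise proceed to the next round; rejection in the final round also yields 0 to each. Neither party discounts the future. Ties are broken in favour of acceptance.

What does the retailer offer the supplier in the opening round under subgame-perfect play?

56.25

Round 4 (the supplier proposes): the retailer will accept anything ≥ 0, so the supplier offers 0 and keeps 150.
Round 3 (the retailer proposes): rejecting gives the supplier an expected 0.5 × 150 = 75. The retailer offers 75 and keeps 150 − 75 = 75.
Round 2 (the supplier proposes): rejecting gives the retailer an expected 0.5 × 75 = 37.5; the supplier offers that and keeps 112.5.
Round 1 (the retailer proposes): rejecting gives the supplier an expected 0.5 × 112.5 = 56.25; the retailer offers that and keeps 93.75.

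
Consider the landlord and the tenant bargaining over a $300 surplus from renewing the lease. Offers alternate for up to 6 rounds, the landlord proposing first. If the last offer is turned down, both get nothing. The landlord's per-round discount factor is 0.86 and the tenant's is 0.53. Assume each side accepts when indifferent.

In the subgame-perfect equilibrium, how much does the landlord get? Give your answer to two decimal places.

234.56

Solve by backward induction from round 6.
Round 6 (the tenant proposes): the landlord will accept anything ≥ 0, so the tenant offers 0 and keeps 300.
Round 5 (the landlord proposes): the tenant can get 300 next round, worth 0.53 × 300 = 159 now; the landlord offers that and keeps 141.
Round 4 (the tenant proposes): the landlord can get 141 next round, worth 0.86 × 141 = 121.26 now; the tenant offers that and keeps 178.74.
Round 3 (the landlord proposes): the tenant can get 178.74 next round, worth 0.53 × 178.74 = 94.7322 now, so the landlord offers 94.7322, keeping 205.2678.
Round 2 (the tenant proposes): the landlord can get 205.2678 next round, worth 0.86 × 205.2678 = 176.530308 now; the tenant offers that and keeps 123.469692.
Round 1 (the landlord proposes): the tenant can get 123.469692 next round, worth 0.53 × 123.469692 = 65.43893676 now; the landlord offers that and keeps 234.56106324.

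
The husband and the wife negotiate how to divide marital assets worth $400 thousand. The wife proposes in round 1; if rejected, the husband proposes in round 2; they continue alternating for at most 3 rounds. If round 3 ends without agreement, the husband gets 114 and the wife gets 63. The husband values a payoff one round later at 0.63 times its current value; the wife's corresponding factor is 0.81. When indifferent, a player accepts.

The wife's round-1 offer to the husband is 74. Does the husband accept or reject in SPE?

Round 3 (the wife proposes): the husband gets 114 if talks fail, so the wife offers 114 and keeps 286.
Round 2 (the husband proposes): the wife can get 286 next round, worth 0.81 × 286 = 231.66 now, so the husband offers 231.66, keeping 168.34.
So by rejecting in round 1, the husband gets 168.34 next round, worth 0.63 × 168.34 = 106.0542 now.
Offer 74 < 106.0542, so the husband rejects.

Reject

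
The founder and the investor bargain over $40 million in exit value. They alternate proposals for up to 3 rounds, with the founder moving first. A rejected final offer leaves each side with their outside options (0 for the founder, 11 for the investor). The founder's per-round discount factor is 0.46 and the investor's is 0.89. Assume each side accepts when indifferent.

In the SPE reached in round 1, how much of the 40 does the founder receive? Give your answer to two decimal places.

By backward induction:
Round 3 (the founder proposes): the investor gets 11 if talks fail, so the founder offers 11 and keeps 29.
Round 2 (the investor proposes): the founder can get 29 next round, worth 0.46 × 29 = 13.34 now, so the investor offers 13.34, keeping 26.66.
Round 1 (the founder proposes): the investor can get 26.66 next round, worth 0.89 × 26.66 = 23.7274 now; the founder offers that and keeps 16.2726.

16.27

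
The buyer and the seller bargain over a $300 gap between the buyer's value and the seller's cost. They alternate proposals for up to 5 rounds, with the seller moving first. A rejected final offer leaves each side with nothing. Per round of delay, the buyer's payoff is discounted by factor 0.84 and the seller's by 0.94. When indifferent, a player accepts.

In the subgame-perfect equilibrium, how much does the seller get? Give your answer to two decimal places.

Work backward from the last round.
Round 5 (the seller proposes): rejection yields 0 for the buyer; the seller offers 0 and keeps 300.
Round 4 (the buyer proposes): the seller can get 300 next round, worth 0.94 × 300 = 282 now. The buyer offers 282 and keeps 300 − 282 = 18.
Round 3 (the seller proposes): the buyer can get 18 next round, worth 0.84 × 18 = 15.12 now. The seller offers 15.12 and keeps 300 − 15.12 = 284.88.
Round 2 (the buyer proposes): the seller can get 284.88 next round, worth 0.94 × 284.88 = 267.7872 now. The buyer offers 267.7872 and keeps 300 − 267.7872 = 32.2128.
Round 1 (the seller proposes): the buyer can get 32.2128 next round, worth 0.84 × 32.2128 = 27.058752 now, so the seller offers 27.058752, keeping 272.941248.

272.94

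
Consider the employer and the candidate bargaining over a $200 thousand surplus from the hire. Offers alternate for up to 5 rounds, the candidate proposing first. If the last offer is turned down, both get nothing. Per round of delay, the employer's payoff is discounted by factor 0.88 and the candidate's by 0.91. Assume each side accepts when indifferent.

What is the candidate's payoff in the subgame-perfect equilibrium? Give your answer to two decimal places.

Round 5 (the candidate proposes): the employer will accept anything ≥ 0, so the candidate offers 0 and keeps 200.
Round 4 (the employer proposes): the candidate can get 200 next round, worth 0.91 × 200 = 182 now, so the employer offers 182, keeping 18.
Round 3 (the candidate proposes): the employer can get 18 next round, worth 0.88 × 18 = 15.84 now, so the candidate offers 15.84, keeping 184.16.
Round 2 (the employer proposes): the candidate can get 184.16 next round, worth 0.91 × 184.16 = 167.5856 now; the employer offers that and keeps 32.4144.
Round 1 (the candidate proposes): the employer can get 32.4144 next round, worth 0.88 × 32.4144 = 28.524672 now, so the candidate offers 28.524672, keeping 171.475328.

171.48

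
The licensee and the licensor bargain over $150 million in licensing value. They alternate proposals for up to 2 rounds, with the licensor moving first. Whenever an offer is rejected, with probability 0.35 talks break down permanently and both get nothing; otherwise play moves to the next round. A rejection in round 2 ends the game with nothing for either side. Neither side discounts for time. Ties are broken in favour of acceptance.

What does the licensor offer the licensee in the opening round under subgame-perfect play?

97.5

Round 2 (the licensee proposes): the licensor will accept anything ≥ 0, so the licensee offers 0 and keeps 150.
Round 1 (the licensor proposes): rejecting gives the licensee an expected 0.65 × 150 = 97.5, so the licensor offers 97.5, keeping 52.5.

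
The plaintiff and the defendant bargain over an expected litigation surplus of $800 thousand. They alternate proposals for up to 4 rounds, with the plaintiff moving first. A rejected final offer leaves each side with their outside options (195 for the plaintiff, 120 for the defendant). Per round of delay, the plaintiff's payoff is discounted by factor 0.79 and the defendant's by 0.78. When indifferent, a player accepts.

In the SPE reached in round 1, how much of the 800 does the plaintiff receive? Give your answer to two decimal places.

378.18

Round 4 (the defendant proposes): the plaintiff gets 195 if talks fail, so the defendant offers 195 and keeps 605.
Round 3 (the plaintiff proposes): the defendant can get 605 next round, worth 0.78 × 605 = 471.9 now. The plaintiff offers 471.9 and keeps 800 − 471.9 = 328.1.
Round 2 (the defendant proposes): the plaintiff can get 328.1 next round, worth 0.79 × 328.1 = 259.199 now. The defendant offers 259.199 and keeps 800 − 259.199 = 540.801.
Round 1 (the plaintiff proposes): the defendant can get 540.801 next round, worth 0.78 × 540.801 = 421.82478 now; the plaintiff offers that and keeps 378.17522.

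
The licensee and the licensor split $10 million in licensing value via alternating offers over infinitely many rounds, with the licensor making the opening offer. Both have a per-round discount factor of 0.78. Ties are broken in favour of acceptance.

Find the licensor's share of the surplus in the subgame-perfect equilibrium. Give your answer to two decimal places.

In a stationary SPE each proposer offers the other exactly their discounted continuation value.
If the licensor keeps x when proposing and the licensee keeps y when proposing, then x = 10 − 0.78y and y = 10 − 0.78x.
Solving: x = 10(1 − 0.78) / (1 − 0.78·0.78) = 2.2 / 0.3916 ≈ 5.6180.
The licensee gets 10 − 5.6180 ≈ 4.3820.

5.62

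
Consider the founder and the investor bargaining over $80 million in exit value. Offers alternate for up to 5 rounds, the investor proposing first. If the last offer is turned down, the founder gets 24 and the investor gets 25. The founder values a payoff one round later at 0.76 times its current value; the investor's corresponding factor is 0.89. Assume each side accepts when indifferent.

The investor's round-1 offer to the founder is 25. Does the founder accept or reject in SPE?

Round 5 (the investor proposes): the founder gets 24 if talks fail, so the investor offers 24 and keeps 56.
Round 4 (the founder proposes): the investor can get 56 next round, worth 0.89 × 56 = 49.84 now. The founder offers 49.84 and keeps 80 − 49.84 = 30.16.
Round 3 (the investor proposes): the founder can get 30.16 next round, worth 0.76 × 30.16 = 22.9216 now, so the investor offers 22.9216, keeping 57.0784.
Round 2 (the founder proposes): the investor can get 57.0784 next round, worth 0.89 × 57.0784 = 50.799776 now. The founder offers 50.799776 and keeps 80 − 50.799776 = 29.200224.
So by rejecting in round 1, the founder gets 29.200224 next round, worth 0.76 × 29.200224 = 22.19217024 now.
Offer 25 ≥ 22.19217024, so the founder accepts.

Accept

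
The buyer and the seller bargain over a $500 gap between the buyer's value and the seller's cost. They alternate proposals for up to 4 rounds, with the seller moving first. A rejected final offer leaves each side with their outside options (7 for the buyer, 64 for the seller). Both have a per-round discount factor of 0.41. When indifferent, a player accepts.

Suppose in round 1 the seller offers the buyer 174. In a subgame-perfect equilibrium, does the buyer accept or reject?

Round 4 (the buyer proposes): the seller gets 64 if talks fail, so the buyer offers 64 and keeps 436.
Round 3 (the seller proposes): the buyer can get 436 next round, worth 0.41 × 436 = 178.76 now. The seller offers 178.76 and keeps 500 − 178.76 = 321.24.
Round 2 (the buyer proposes): the seller can get 321.24 next round, worth 0.41 × 321.24 = 131.7084 now; the buyer offers that and keeps 368.2916.
So by rejecting in round 1, the buyer gets 368.2916 next round, worth 0.41 × 368.2916 = 150.999556 now.
Offer 174 ≥ 150.999556, so the buyer accepts.

Accept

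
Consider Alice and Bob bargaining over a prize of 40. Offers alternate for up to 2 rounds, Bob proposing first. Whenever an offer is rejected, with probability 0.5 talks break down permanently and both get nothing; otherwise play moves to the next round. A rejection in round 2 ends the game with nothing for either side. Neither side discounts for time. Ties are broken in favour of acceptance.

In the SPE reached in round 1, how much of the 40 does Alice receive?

20

Round 2 (Alice proposes): Bob will accept anything ≥ 0, so Alice offers 0 and keeps 40.
Round 1 (Bob proposes): rejecting gives Alice an expected 0.5 × 40 = 20. Bob offers 20 and keeps 40 − 20 = 20.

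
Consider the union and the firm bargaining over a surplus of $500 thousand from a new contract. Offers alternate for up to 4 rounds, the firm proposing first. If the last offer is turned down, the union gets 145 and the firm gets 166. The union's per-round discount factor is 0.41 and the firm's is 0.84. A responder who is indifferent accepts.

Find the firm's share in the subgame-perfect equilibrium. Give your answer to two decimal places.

420.04

Round 4 (the union proposes): the firm gets 166 if talks fail, so the union offers 166 and keeps 334.
Round 3 (the firm proposes): the union can get 334 next round, worth 0.41 × 334 = 136.94 now; the firm offers that and keeps 363.06.
Round 2 (the union proposes): the firm can get 363.06 next round, worth 0.84 × 363.06 = 304.9704 now. The union offers 304.9704 and keeps 500 − 304.9704 = 195.0296.
Round 1 (the firm proposes): the union can get 195.0296 next round, worth 0.41 × 195.0296 = 79.962136 now, so the firm offers 79.962136, keeping 420.037864.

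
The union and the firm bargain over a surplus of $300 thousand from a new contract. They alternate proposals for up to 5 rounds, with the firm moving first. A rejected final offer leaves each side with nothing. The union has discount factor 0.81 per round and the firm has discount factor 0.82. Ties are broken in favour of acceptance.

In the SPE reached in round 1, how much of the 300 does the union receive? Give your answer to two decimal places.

Solve by backward induction from round 5.
Round 5 (the firm proposes): rejection yields 0 for the union; the firm offers 0 and keeps 300.
Round 4 (the union proposes): the firm can get 300 next round, worth 0.82 × 300 = 246 now, so the union offers 246, keeping 54.
Round 3 (the firm proposes): the union can get 54 next round, worth 0.81 × 54 = 43.74 now, so the firm offers 43.74, keeping 256.26.
Round 2 (the union proposes): the firm can get 256.26 next round, worth 0.82 × 256.26 = 210.1332 now, so the union offers 210.1332, keeping 89.8668.
Round 1 (the firm proposes): the union can get 89.8668 next round, worth 0.81 × 89.8668 = 72.792108 now, so the firm offers 72.792108, keeping 227.207892.

72.79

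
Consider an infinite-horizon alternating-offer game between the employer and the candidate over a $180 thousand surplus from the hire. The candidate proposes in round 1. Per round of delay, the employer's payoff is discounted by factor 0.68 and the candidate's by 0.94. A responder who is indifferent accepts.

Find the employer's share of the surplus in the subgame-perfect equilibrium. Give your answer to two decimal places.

20.35

Let x be the candidate's share when the candidate proposes and y be the employer's share when the employer proposes.
The employer accepts iff offered ≥ 0.68·y, so x = 180 − 0.68y. Symmetrically y = 180 − 0.94x.
Substituting: x = 180 − 0.68(180 − 0.94x), giving x(1 − 0.94·0.68) = 180(1 − 0.68).
So x = 180 × 0.32 / 0.3608 ≈ 159.6452, and the employer receives 180 − x ≈ 20.3548.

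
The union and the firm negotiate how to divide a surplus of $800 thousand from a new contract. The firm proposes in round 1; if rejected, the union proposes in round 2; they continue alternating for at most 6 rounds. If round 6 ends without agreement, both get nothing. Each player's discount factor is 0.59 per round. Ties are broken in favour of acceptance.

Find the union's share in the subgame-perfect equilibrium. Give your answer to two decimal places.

318.08

Round 6 (the union proposes): the firm will accept anything ≥ 0, so the union offers 0 and keeps 800.
Round 5 (the firm proposes): the union can get 800 next round, worth 0.59 × 800 = 472 now. The firm offers 472 and keeps 800 − 472 = 328.
Round 4 (the union proposes): the firm can get 328 next round, worth 0.59 × 328 = 193.52 now. The union offers 193.52 and keeps 800 − 193.52 = 606.48.
Round 3 (the firm proposes): the union can get 606.48 next round, worth 0.59 × 606.48 = 357.8232 now, so the firm offers 357.8232, keeping 442.1768.
Round 2 (the union proposes): the firm can get 442.1768 next round, worth 0.59 × 442.1768 = 260.884312 now, so the union offers 260.884312, keeping 539.115688.
Round 1 (the firm proposes): the union can get 539.115688 next round, worth 0.59 × 539.115688 = 318.07825592 now. The firm offers 318.07825592 and keeps 800 − 318.07825592 = 481.92174408.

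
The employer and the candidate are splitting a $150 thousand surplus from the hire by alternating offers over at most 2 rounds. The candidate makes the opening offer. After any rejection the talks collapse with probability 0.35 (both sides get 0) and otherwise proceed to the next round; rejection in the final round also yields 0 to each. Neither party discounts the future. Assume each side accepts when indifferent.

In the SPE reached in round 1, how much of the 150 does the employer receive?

By backward induction:
Round 2 (the employer proposes): rejection yields 0 for the candidate; the employer offers 0 and keeps 150.
Round 1 (the candidate proposes): rejecting gives the employer an expected 0.65 × 150 = 97.5; the candidate offers that and keeps 52.5.

97.5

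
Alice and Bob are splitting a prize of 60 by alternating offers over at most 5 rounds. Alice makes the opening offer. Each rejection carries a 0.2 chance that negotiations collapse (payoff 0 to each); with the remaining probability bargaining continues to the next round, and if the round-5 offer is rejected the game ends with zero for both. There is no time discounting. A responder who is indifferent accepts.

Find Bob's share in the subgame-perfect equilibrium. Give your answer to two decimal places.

By backward induction:
Round 5 (Alice proposes): rejection yields 0 for Bob; Alice offers 0 and keeps 60.
Round 4 (Bob proposes): rejecting gives Alice an expected 0.8 × 60 = 48, so Bob offers 48, keeping 12.
Round 3 (Alice proposes): rejecting gives Bob an expected 0.8 × 12 = 9.6, so Alice offers 9.6, keeping 50.4.
Round 2 (Bob proposes): rejecting gives Alice an expected 0.8 × 50.4 = 40.32, so Bob offers 40.32, keeping 19.68.
Round 1 (Alice proposes): rejecting gives Bob an expected 0.8 × 19.68 = 15.744, so Alice offers 15.744, keeping 44.256.

15.74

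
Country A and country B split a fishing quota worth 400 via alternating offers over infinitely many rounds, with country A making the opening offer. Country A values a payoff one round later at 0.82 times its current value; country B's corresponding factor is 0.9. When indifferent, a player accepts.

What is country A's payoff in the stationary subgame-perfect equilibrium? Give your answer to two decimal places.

Let x be country A's share when country A proposes and y be country B's share when country B proposes.
Country B accepts iff offered ≥ 0.9·y, so x = 400 − 0.9y. Symmetrically y = 400 − 0.82x.
Substituting: x = 400 − 0.9(400 − 0.82x), giving x(1 − 0.82·0.9) = 400(1 − 0.9).
So x = 400 × 0.1 / 0.262 ≈ 152.6718, and country B receives 400 − x ≈ 247.3282.

152.67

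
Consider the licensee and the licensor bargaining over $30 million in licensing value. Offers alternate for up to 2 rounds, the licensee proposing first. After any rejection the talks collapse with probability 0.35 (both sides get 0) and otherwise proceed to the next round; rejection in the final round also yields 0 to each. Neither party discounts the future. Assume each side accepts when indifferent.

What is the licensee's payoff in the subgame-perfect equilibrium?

By backward induction:
Round 2 (the licensor proposes): the licensee will accept anything ≥ 0, so the licensor offers 0 and keeps 30.
Round 1 (the licensee proposes): rejecting gives the licensor an expected 0.65 × 30 = 19.5, so the licensee offers 19.5, keeping 10.5.

10.5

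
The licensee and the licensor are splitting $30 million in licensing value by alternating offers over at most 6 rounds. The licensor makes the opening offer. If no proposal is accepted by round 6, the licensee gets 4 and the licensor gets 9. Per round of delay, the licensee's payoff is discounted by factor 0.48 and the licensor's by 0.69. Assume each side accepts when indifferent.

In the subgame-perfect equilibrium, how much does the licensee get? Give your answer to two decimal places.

Solve by backward induction from round 6.
Round 6 (the licensee proposes): the licensor gets 9 if talks fail, so the licensee offers 9 and keeps 21.
Round 5 (the licensor proposes): the licensee can get 21 next round, worth 0.48 × 21 = 10.08 now. The licensor offers 10.08 and keeps 30 − 10.08 = 19.92.
Round 4 (the licensee proposes): the licensor can get 19.92 next round, worth 0.69 × 19.92 = 13.7448 now. The licensee offers 13.7448 and keeps 30 − 13.7448 = 16.2552.
Round 3 (the licensor proposes): the licensee can get 16.2552 next round, worth 0.48 × 16.2552 = 7.802496 now; the licensor offers that and keeps 22.197504.
Round 2 (the licensee proposes): the licensor can get 22.197504 next round, worth 0.69 × 22.197504 = 15.31627776 now. The licensee offers 15.31627776 and keeps 30 − 15.31627776 = 14.68372224.
Round 1 (the licensor proposes): the licensee can get 14.68372224 next round, worth 0.48 × 14.68372224 = 7.0481866752 now, so the licensor offers 7.0481866752, keeping 22.9518133248.

7.05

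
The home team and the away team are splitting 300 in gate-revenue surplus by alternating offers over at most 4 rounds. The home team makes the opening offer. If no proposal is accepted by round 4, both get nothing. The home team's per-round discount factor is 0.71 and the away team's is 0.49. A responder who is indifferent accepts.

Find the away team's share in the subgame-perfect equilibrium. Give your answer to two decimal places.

Round 4 (the away team proposes): rejection yields 0 for the home team; the away team offers 0 and keeps 300.
Round 3 (the home team proposes): the away team can get 300 next round, worth 0.49 × 300 = 147 now; the home team offers that and keeps 153.
Round 2 (the away team proposes): the home team can get 153 next round, worth 0.71 × 153 = 108.63 now. The away team offers 108.63 and keeps 300 − 108.63 = 191.37.
Round 1 (the home team proposes): the away team can get 191.37 next round, worth 0.49 × 191.37 = 93.7713 now. The home team offers 93.7713 and keeps 300 − 93.7713 = 206.2287.

93.77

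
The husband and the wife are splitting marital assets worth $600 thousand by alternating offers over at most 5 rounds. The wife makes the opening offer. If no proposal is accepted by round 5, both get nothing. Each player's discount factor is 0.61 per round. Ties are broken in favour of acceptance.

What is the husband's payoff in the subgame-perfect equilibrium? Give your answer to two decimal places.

195.85

Round 5 (the wife proposes): the husband will accept anything ≥ 0, so the wife offers 0 and keeps 600.
Round 4 (the husband proposes): the wife can get 600 next round, worth 0.61 × 600 = 366 now, so the husband offers 366, keeping 234.
Round 3 (the wife proposes): the husband can get 234 next round, worth 0.61 × 234 = 142.74 now; the wife offers that and keeps 457.26.
Round 2 (the husband proposes): the wife can get 457.26 next round, worth 0.61 × 457.26 = 278.9286 now; the husband offers that and keeps 321.0714.
Round 1 (the wife proposes): the husband can get 321.0714 next round, worth 0.61 × 321.0714 = 195.853554 now, so the wife offers 195.853554, keeping 404.146446.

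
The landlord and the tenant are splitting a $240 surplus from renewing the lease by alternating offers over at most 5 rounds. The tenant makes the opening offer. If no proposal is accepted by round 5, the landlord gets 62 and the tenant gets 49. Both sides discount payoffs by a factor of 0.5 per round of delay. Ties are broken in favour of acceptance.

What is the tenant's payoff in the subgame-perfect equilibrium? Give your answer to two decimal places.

Round 5 (the tenant proposes): the landlord gets 62 if talks fail, so the tenant offers 62 and keeps 178.
Round 4 (the landlord proposes): the tenant can get 178 next round, worth 0.5 × 178 = 89 now. The landlord offers 89 and keeps 240 − 89 = 151.
Round 3 (the tenant proposes): the landlord can get 151 next round, worth 0.5 × 151 = 75.5 now, so the tenant offers 75.5, keeping 164.5.
Round 2 (the landlord proposes): the tenant can get 164.5 next round, worth 0.5 × 164.5 = 82.25 now, so the landlord offers 82.25, keeping 157.75.
Round 1 (the tenant proposes): the landlord can get 157.75 next round, worth 0.5 × 157.75 = 78.875 now; the tenant offers that and keeps 161.125.

161.13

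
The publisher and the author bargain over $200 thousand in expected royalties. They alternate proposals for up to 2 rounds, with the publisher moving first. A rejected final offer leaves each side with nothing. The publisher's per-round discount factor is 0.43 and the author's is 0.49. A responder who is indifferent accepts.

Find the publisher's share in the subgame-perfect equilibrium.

Round 2 (the author proposes): the publisher will accept anything ≥ 0, so the author offers 0 and keeps 200.
Round 1 (the publisher proposes): the author can get 200 next round, worth 0.49 × 200 = 98 now, so the publisher offers 98, keeping 102.

102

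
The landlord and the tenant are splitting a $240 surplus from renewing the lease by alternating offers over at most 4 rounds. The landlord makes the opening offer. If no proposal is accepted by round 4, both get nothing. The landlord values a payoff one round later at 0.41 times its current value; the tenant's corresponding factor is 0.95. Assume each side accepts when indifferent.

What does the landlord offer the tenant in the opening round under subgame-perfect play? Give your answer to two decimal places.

223.33

Round 4 (the tenant proposes): rejection yields 0 for the landlord; the tenant offers 0 and keeps 240.
Round 3 (the landlord proposes): the tenant can get 240 next round, worth 0.95 × 240 = 228 now; the landlord offers that and keeps 12.
Round 2 (the tenant proposes): the landlord can get 12 next round, worth 0.41 × 12 = 4.92 now, so the tenant offers 4.92, keeping 235.08.
Round 1 (the landlord proposes): the tenant can get 235.08 next round, worth 0.95 × 235.08 = 223.326 now; the landlord offers that and keeps 16.674.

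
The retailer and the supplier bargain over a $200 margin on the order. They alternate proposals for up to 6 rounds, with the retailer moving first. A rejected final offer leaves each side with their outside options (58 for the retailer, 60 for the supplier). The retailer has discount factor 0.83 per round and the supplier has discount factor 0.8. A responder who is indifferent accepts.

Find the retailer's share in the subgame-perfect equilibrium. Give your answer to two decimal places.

Round 6 (the supplier proposes): the retailer gets 58 if talks fail, so the supplier offers 58 and keeps 142.
Round 5 (the retailer proposes): the supplier can get 142 next round, worth 0.8 × 142 = 113.6 now. The retailer offers 113.6 and keeps 200 − 113.6 = 86.4.
Round 4 (the supplier proposes): the retailer can get 86.4 next round, worth 0.83 × 86.4 = 71.712 now, so the supplier offers 71.712, keeping 128.288.
Round 3 (the retailer proposes): the supplier can get 128.288 next round, worth 0.8 × 128.288 = 102.6304 now. The retailer offers 102.6304 and keeps 200 − 102.6304 = 97.3696.
Round 2 (the supplier proposes): the retailer can get 97.3696 next round, worth 0.83 × 97.3696 = 80.816768 now, so the supplier offers 80.816768, keeping 119.183232.
Round 1 (the retailer proposes): the supplier can get 119.183232 next round, worth 0.8 × 119.183232 = 95.3465856 now; the retailer offers that and keeps 104.6534144.

104.65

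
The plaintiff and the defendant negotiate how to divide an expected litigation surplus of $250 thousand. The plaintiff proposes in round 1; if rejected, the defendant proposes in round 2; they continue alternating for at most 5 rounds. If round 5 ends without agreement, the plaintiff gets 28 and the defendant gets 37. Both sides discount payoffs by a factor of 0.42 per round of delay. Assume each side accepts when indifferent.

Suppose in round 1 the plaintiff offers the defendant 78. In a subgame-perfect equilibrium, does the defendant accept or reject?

Accept

Work out the defendant's continuation value if the offer is rejected.
Round 5 (the plaintiff proposes): the defendant gets 37 if talks fail, so the plaintiff offers 37 and keeps 213.
Round 4 (the defendant proposes): the plaintiff can get 213 next round, worth 0.42 × 213 = 89.46 now; the defendant offers that and keeps 160.54.
Round 3 (the plaintiff proposes): the defendant can get 160.54 next round, worth 0.42 × 160.54 = 67.4268 now; the plaintiff offers that and keeps 182.5732.
Round 2 (the defendant proposes): the plaintiff can get 182.5732 next round, worth 0.42 × 182.5732 = 76.680744 now, so the defendant offers 76.680744, keeping 173.319256.
So by rejecting in round 1, the defendant gets 173.319256 next round, worth 0.42 × 173.319256 = 72.79408752 now.
Offer 78 ≥ 72.79408752, so the defendant accepts.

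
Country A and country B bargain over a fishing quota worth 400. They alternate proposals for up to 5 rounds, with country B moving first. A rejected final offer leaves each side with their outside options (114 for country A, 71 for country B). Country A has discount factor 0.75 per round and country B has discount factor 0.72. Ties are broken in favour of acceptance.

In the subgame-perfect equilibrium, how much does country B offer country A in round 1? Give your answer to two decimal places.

Round 5 (country B proposes): country A gets 114 if talks fail, so country B offers 114 and keeps 286.
Round 4 (country A proposes): country B can get 286 next round, worth 0.72 × 286 = 205.92 now. Country A offers 205.92 and keeps 400 − 205.92 = 194.08.
Round 3 (country B proposes): country A can get 194.08 next round, worth 0.75 × 194.08 = 145.56 now, so country B offers 145.56, keeping 254.44.
Round 2 (country A proposes): country B can get 254.44 next round, worth 0.72 × 254.44 = 183.1968 now; country A offers that and keeps 216.8032.
Round 1 (country B proposes): country A can get 216.8032 next round, worth 0.75 × 216.8032 = 162.6024 now; country B offers that and keeps 237.3976.

162.60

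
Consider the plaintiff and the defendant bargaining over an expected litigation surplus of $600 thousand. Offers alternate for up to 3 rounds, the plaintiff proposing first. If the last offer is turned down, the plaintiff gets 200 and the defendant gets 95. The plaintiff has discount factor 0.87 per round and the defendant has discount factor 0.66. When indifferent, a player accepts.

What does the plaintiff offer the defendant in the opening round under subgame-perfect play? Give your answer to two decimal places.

Round 3 (the plaintiff proposes): the defendant gets 95 if talks fail, so the plaintiff offers 95 and keeps 505.
Round 2 (the defendant proposes): the plaintiff can get 505 next round, worth 0.87 × 505 = 439.35 now, so the defendant offers 439.35, keeping 160.65.
Round 1 (the plaintiff proposes): the defendant can get 160.65 next round, worth 0.66 × 160.65 = 106.029 now; the plaintiff offers that and keeps 493.971.

106.03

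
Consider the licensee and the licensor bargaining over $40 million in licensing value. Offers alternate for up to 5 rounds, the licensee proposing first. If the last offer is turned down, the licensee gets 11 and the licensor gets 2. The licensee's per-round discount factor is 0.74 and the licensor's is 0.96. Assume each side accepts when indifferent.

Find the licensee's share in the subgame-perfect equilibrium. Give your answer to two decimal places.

Round 5 (the licensee proposes): the licensor gets 2 if talks fail, so the licensee offers 2 and keeps 38.
Round 4 (the licensor proposes): the licensee can get 38 next round, worth 0.74 × 38 = 28.12 now. The licensor offers 28.12 and keeps 40 − 28.12 = 11.88.
Round 3 (the licensee proposes): the licensor can get 11.88 next round, worth 0.96 × 11.88 = 11.4048 now, so the licensee offers 11.4048, keeping 28.5952.
Round 2 (the licensor proposes): the licensee can get 28.5952 next round, worth 0.74 × 28.5952 = 21.160448 now. The licensor offers 21.160448 and keeps 40 − 21.160448 = 18.839552.
Round 1 (the licensee proposes): the licensor can get 18.839552 next round, worth 0.96 × 18.839552 = 18.08596992 now, so the licensee offers 18.08596992, keeping 21.91403008.

21.91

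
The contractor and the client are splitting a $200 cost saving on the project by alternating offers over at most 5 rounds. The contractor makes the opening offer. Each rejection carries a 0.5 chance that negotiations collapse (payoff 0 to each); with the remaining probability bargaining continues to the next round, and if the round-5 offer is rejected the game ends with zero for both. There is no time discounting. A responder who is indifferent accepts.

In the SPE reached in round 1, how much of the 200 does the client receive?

62.5

Round 5 (the contractor proposes): the client will accept anything ≥ 0, so the contractor offers 0 and keeps 200.
Round 4 (the client proposes): rejecting gives the contractor an expected 0.5 × 200 = 100. The client offers 100 and keeps 200 − 100 = 100.
Round 3 (the contractor proposes): rejecting gives the client an expected 0.5 × 100 = 50, so the contractor offers 50, keeping 150.
Round 2 (the client proposes): rejecting gives the contractor an expected 0.5 × 150 = 75; the client offers that and keeps 125.
Round 1 (the contractor proposes): rejecting gives the client an expected 0.5 × 125 = 62.5. The contractor offers 62.5 and keeps 200 − 62.5 = 137.5.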